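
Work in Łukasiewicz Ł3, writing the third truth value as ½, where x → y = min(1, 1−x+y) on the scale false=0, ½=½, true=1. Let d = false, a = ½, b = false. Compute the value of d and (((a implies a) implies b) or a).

a implies a = ½ implies ½ = true  [min(1, 1−½+½)]
(a implies a) implies b = true implies false = false
((a implies a) implies b) or a = false or ½ = ½
d and (((a implies a) implies b) or a) = false and ½ = false

false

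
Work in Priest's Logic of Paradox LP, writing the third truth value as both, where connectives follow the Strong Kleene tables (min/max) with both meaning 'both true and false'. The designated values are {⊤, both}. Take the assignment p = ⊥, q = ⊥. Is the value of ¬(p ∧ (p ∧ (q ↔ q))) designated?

Yes

q ↔ q = ⊥ ↔ ⊥ = ⊤
p ∧ (q ↔ q) = ⊥ ∧ ⊤ = ⊥
p ∧ (p ∧ (q ↔ q)) = ⊥ ∧ ⊥ = ⊥
¬(p ∧ (p ∧ (q ↔ q))) = ¬⊥ = ⊤
⊤ ∈ {⊤, both}.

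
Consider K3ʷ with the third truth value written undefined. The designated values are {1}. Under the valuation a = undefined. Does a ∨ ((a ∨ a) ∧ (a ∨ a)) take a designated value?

No

a ∨ a = undefined ∨ undefined = undefined
a ∨ a = undefined ∨ undefined = undefined
(a ∨ a) ∧ (a ∨ a) = undefined ∧ undefined = undefined
a ∨ ((a ∨ a) ∧ (a ∨ a)) = undefined ∨ undefined = undefined
undefined ∉ {1}.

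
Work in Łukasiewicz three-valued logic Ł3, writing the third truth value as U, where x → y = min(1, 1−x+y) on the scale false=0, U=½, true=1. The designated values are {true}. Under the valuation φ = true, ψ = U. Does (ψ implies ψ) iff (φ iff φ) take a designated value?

ψ implies ψ = U implies U = true  [min(1, 1−½+½)]
φ iff φ = true iff true = true
(ψ implies ψ) iff (φ iff φ) = true iff true = true
true ∈ {true}.

Yes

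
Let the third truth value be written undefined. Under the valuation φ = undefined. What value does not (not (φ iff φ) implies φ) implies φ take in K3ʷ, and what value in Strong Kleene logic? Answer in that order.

undefined; undefined

In K3ʷ: φ iff φ = undefined iff undefined = undefined
not (φ iff φ) = not undefined = undefined
not (φ iff φ) implies φ = undefined implies undefined = undefined  [any arg is the third value ⇒ result is the third value]
not (not (φ iff φ) implies φ) = not undefined = undefined
not (not (φ iff φ) implies φ) implies φ = undefined implies undefined = undefined
In Strong Kleene logic: φ iff φ = undefined iff undefined = undefined
not (φ iff φ) = not undefined = undefined
not (φ iff φ) implies φ = undefined implies undefined = undefined  [not undefined or undefined]
not (not (φ iff φ) implies φ) = not undefined = undefined
not (not (φ iff φ) implies φ) implies φ = undefined implies undefined = undefined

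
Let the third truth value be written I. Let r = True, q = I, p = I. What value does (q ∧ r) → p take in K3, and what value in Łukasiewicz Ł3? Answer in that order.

In K3: q ∧ r = I ∧ True = I
(q ∧ r) → p = I → I = I  [¬I ∨ I]
In Łukasiewicz Ł3: q ∧ r = I ∧ True = I
(q ∧ r) → p = I → I = True  [min(1, 1−½+½)]
They differ because K3 and Łukasiewicz Ł3 treat I differently under implication.

I; True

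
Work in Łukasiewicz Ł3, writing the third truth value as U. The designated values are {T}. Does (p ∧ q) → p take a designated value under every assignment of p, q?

Yes

Every assignment of p, q over {T, U, F} gives a value in {T}.
In particular, with p=U, q=U: (p ∧ q) → p = T.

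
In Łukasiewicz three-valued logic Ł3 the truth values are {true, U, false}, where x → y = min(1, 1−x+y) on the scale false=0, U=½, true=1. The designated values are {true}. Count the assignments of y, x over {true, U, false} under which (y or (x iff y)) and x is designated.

1

Designated under: (y=true, x=true).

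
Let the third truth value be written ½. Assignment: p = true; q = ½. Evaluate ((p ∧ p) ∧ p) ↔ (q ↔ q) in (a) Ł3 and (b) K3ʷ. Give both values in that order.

In Ł3: p ∧ p = true ∧ true = true
(p ∧ p) ∧ p = true ∧ true = true
q ↔ q = ½ ↔ ½ = true  [1 − |½−½|]
((p ∧ p) ∧ p) ↔ (q ↔ q) = true ↔ true = true
In K3ʷ: p ∧ p = true ∧ true = true
(p ∧ p) ∧ p = true ∧ true = true
q ↔ q = ½ ↔ ½ = ½
((p ∧ p) ∧ p) ↔ (q ↔ q) = true ↔ ½ = ½
They differ because Ł3 and K3ʷ treat ½ differently under the binary connectives.

true; ½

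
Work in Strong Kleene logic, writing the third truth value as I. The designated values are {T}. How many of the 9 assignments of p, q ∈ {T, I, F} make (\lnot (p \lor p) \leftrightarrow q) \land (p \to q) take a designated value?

1

Designated under: (p=F, q=T).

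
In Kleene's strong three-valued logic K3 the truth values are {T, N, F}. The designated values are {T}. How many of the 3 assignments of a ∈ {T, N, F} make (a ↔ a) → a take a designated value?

1

a=T: T ✓
a=N: N ·
a=F: F ·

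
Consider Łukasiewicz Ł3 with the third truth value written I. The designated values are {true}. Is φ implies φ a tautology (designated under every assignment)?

Every assignment of φ over {true, I, false} gives a value in {true}.
In particular, with φ=I: φ implies φ = true.

Yes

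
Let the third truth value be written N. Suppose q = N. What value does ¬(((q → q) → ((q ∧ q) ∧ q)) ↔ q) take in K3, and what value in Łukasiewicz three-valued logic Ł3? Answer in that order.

In K3: q → q = N → N = N  [¬N ∨ N]
q ∧ q = N ∧ N = N
(q ∧ q) ∧ q = N ∧ N = N
(q → q) → ((q ∧ q) ∧ q) = N → N = N
((q → q) → ((q ∧ q) ∧ q)) ↔ q = N ↔ N = N
¬(((q → q) → ((q ∧ q) ∧ q)) ↔ q) = ¬N = N
In Łukasiewicz three-valued logic Ł3: q → q = N → N = T  [min(1, 1−½+½)]
q ∧ q = N ∧ N = N
(q ∧ q) ∧ q = N ∧ N = N
(q → q) → ((q ∧ q) ∧ q) = T → N = N
((q → q) → ((q ∧ q) ∧ q)) ↔ q = N ↔ N = T
¬(((q → q) → ((q ∧ q) ∧ q)) ↔ q) = ¬T = F
They differ because K3 and Łukasiewicz three-valued logic Ł3 treat N differently under implication.

N; F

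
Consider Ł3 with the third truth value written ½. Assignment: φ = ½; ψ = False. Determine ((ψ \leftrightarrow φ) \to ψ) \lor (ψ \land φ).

ψ \leftrightarrow φ = False \leftrightarrow ½ = ½
(ψ \leftrightarrow φ) \to ψ = ½ \to False = ½
ψ \land φ = False \land ½ = False
((ψ \leftrightarrow φ) \to ψ) \lor (ψ \land φ) = ½ \lor False = ½

½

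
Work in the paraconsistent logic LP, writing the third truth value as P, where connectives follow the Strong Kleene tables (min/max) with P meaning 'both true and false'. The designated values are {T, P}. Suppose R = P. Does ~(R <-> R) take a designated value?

R <-> R = P <-> P = P
~(R <-> R) = ~P = P
P ∈ {T, P}.

Yes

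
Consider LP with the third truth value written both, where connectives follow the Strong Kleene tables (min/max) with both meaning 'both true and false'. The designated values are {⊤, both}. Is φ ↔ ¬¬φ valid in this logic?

Every assignment of φ over {⊤, both, ⊥} gives a value in {⊤, both}.
In particular, with φ=both: φ ↔ ¬¬φ = both.

Yes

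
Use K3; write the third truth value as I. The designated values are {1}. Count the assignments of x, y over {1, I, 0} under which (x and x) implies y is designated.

Of the 9 assignments, 5 give a value in {1}.

5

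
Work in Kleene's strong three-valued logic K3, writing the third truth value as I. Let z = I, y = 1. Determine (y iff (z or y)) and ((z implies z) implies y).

1

z or y = I or 1 = 1
y iff (z or y) = 1 iff 1 = 1
z implies z = I implies I = I  [not I or I]
(z implies z) implies y = I implies 1 = 1
(y iff (z or y)) and ((z implies z) implies y) = 1 and 1 = 1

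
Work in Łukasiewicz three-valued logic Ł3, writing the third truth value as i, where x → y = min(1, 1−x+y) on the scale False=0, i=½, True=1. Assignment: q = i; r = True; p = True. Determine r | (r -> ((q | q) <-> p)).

True

q | q = i | i = i
(q | q) <-> p = i <-> True = i  [1 − |½−1|]
r -> ((q | q) <-> p) = True -> i = i
r | (r -> ((q | q) <-> p)) = True | i = True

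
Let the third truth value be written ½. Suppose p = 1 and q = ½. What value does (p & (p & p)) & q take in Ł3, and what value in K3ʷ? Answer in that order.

½; ½

In Ł3: p & p = 1 & 1 = 1
p & (p & p) = 1 & 1 = 1
(p & (p & p)) & q = 1 & ½ = ½
In K3ʷ: p & p = 1 & 1 = 1
p & (p & p) = 1 & 1 = 1
(p & (p & p)) & q = 1 & ½ = ½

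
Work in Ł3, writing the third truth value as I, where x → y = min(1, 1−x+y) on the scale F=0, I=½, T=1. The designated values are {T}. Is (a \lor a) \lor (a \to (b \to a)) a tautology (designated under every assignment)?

Every assignment of a, b over {T, I, F} gives a value in {T}.
In particular, with a=I, b=I: (a \lor a) \lor (a \to (b \to a)) = T.

Yes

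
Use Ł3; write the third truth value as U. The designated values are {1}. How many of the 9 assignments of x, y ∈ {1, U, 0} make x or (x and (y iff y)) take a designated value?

Designated under: (x=1, y=1); (x=1, y=U); (x=1, y=0).

3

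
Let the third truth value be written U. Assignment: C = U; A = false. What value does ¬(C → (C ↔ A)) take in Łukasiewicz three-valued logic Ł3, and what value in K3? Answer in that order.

false; U

In Łukasiewicz three-valued logic Ł3: C ↔ A = U ↔ false = U  [1 − |½−0|]
C → (C ↔ A) = U → U = true
¬(C → (C ↔ A)) = ¬true = false
In K3: C ↔ A = U ↔ false = U
C → (C ↔ A) = U → U = U  [¬U ∨ U]
¬(C → (C ↔ A)) = ¬U = U
They differ because Łukasiewicz three-valued logic Ł3 and K3 treat U differently under implication.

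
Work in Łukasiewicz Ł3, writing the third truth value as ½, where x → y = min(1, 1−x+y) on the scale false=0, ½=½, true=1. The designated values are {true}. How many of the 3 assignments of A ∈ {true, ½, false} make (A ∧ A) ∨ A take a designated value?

1

A=true: true ✓
A=½: ½ ·
A=false: false ·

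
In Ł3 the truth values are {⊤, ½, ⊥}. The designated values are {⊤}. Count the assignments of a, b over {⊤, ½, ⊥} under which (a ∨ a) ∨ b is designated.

Of the 9 assignments, 5 give a value in {⊤}.

5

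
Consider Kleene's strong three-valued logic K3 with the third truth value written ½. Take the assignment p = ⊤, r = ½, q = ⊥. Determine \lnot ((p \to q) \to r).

p \to q = ⊤ \to ⊥ = ⊥
(p \to q) \to r = ⊥ \to ½ = ⊤
\lnot ((p \to q) \to r) = \lnot ⊤ = ⊥

⊥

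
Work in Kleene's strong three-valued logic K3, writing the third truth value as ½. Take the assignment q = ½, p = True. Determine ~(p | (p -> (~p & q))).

~p = ~True = False
~p & q = False & ½ = False
p -> (~p & q) = True -> False = False
p | (p -> (~p & q)) = True | False = True
~(p | (p -> (~p & q))) = ~True = False

False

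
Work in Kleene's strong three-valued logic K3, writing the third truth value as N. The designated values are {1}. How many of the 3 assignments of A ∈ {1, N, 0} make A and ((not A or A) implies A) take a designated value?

A=1: 1 ✓
A=N: N ·
A=0: 0 ·

1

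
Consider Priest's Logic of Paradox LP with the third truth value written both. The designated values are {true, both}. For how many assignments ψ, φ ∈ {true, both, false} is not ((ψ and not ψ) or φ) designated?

6

Of the 9 assignments, 6 give a value in {true, both}.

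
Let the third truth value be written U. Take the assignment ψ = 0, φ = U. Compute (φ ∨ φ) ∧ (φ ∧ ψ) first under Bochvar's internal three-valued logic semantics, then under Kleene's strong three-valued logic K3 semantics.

U; 0

In Bochvar's internal three-valued logic: φ ∨ φ = U ∨ U = U
φ ∧ ψ = U ∧ 0 = U
(φ ∨ φ) ∧ (φ ∧ ψ) = U ∧ U = U
In Kleene's strong three-valued logic K3: φ ∨ φ = U ∨ U = U
φ ∧ ψ = U ∧ 0 = 0
(φ ∨ φ) ∧ (φ ∧ ψ) = U ∧ 0 = 0
They differ because Bochvar's internal three-valued logic and Kleene's strong three-valued logic K3 treat U differently under the binary connectives.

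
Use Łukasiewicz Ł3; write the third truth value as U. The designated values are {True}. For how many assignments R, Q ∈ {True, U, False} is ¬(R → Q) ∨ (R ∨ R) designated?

3

Designated under: (R=True, Q=True); (R=True, Q=U); (R=True, Q=False).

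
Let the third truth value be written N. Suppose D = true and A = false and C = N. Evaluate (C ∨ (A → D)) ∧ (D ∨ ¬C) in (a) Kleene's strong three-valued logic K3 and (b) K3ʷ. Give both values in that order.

true; N

In Kleene's strong three-valued logic K3: A → D = false → true = true
C ∨ (A → D) = N ∨ true = true
¬C = ¬N = N
D ∨ ¬C = true ∨ N = true
(C ∨ (A → D)) ∧ (D ∨ ¬C) = true ∧ true = true
In K3ʷ: A → D = false → true = true
C ∨ (A → D) = N ∨ true = N
¬C = ¬N = N
D ∨ ¬C = true ∨ N = N
(C ∨ (A → D)) ∧ (D ∨ ¬C) = N ∧ N = N
They differ because Kleene's strong three-valued logic K3 and K3ʷ treat N differently under the binary connectives.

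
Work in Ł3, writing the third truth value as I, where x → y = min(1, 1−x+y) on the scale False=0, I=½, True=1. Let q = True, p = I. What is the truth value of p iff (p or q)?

p or q = I or True = True
p iff (p or q) = I iff True = I

I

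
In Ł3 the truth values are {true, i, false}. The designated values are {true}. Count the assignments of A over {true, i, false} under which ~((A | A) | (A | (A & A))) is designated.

A=true: false ·
A=i: i ·
A=false: true ✓

1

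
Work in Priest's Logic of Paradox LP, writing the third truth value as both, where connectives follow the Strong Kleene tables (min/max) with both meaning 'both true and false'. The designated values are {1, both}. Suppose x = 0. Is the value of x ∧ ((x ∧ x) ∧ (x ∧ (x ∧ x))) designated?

x ∧ x = 0 ∧ 0 = 0
x ∧ x = 0 ∧ 0 = 0
x ∧ (x ∧ x) = 0 ∧ 0 = 0
(x ∧ x) ∧ (x ∧ (x ∧ x)) = 0 ∧ 0 = 0
x ∧ ((x ∧ x) ∧ (x ∧ (x ∧ x))) = 0 ∧ 0 = 0
0 ∉ {1, both}.

No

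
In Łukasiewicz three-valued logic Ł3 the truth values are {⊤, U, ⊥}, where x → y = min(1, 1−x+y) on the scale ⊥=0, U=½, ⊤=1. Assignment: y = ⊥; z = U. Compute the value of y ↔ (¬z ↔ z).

⊥

¬z = ¬U = U
¬z ↔ z = U ↔ U = ⊤  [1 − |½−½|]
y ↔ (¬z ↔ z) = ⊥ ↔ ⊤ = ⊥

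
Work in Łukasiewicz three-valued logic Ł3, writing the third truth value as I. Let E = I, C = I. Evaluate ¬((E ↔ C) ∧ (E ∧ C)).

E ↔ C = I ↔ I = true  [1 − |½−½|]
E ∧ C = I ∧ I = I
(E ↔ C) ∧ (E ∧ C) = true ∧ I = I
¬((E ↔ C) ∧ (E ∧ C)) = ¬I = I

I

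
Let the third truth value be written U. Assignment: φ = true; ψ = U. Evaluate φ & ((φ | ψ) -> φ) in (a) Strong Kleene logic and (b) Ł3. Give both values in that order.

true; true

In Strong Kleene logic: φ | ψ = true | U = true
(φ | ψ) -> φ = true -> true = true
φ & ((φ | ψ) -> φ) = true & true = true
In Ł3: φ | ψ = true | U = true
(φ | ψ) -> φ = true -> true = true
φ & ((φ | ψ) -> φ) = true & true = true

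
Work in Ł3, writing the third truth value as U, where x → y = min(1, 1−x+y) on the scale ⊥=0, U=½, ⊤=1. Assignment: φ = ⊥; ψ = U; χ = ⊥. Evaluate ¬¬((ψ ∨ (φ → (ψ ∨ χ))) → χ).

⊥

ψ ∨ χ = U ∨ ⊥ = U
φ → (ψ ∨ χ) = ⊥ → U = ⊤  [min(1, 1−0+½)]
ψ ∨ (φ → (ψ ∨ χ)) = U ∨ ⊤ = ⊤
(ψ ∨ (φ → (ψ ∨ χ))) → χ = ⊤ → ⊥ = ⊥
¬((ψ ∨ (φ → (ψ ∨ χ))) → χ) = ¬⊥ = ⊤
¬¬((ψ ∨ (φ → (ψ ∨ χ))) → χ) = ¬⊤ = ⊥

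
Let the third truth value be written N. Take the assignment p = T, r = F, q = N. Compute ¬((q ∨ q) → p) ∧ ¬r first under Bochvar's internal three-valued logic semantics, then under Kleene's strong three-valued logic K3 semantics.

N; F

In Bochvar's internal three-valued logic: q ∨ q = N ∨ N = N
(q ∨ q) → p = N → T = N  [any arg is the third value ⇒ result is the third value]
¬((q ∨ q) → p) = ¬N = N
¬r = ¬F = T
¬((q ∨ q) → p) ∧ ¬r = N ∧ T = N
In Kleene's strong three-valued logic K3: q ∨ q = N ∨ N = N
(q ∨ q) → p = N → T = T
¬((q ∨ q) → p) = ¬T = F
¬r = ¬F = T
¬((q ∨ q) → p) ∧ ¬r = F ∧ T = F
They differ because Bochvar's internal three-valued logic and Kleene's strong three-valued logic K3 treat N differently under the binary connectives.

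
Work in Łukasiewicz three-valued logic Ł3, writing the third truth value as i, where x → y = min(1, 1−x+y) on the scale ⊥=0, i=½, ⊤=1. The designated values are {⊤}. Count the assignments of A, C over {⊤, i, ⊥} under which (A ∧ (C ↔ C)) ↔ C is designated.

3

Designated under: (A=⊤, C=⊤); (A=i, C=i); (A=⊥, C=⊥).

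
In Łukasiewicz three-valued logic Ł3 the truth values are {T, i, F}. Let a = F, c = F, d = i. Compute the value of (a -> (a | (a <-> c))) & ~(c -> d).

F

a <-> c = F <-> F = T
a | (a <-> c) = F | T = T
a -> (a | (a <-> c)) = F -> T = T
c -> d = F -> i = T  [min(1, 1−0+½)]
~(c -> d) = ~T = F
(a -> (a | (a <-> c))) & ~(c -> d) = T & F = F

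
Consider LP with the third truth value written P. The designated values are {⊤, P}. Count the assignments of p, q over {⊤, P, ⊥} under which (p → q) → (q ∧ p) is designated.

Of the 9 assignments, 6 give a value in {⊤, P}.

6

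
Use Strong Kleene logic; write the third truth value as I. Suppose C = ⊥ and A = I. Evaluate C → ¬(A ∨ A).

A ∨ A = I ∨ I = I
¬(A ∨ A) = ¬I = I
C → ¬(A ∨ A) = ⊥ → I = ⊤  [¬⊥ ∨ I]

⊤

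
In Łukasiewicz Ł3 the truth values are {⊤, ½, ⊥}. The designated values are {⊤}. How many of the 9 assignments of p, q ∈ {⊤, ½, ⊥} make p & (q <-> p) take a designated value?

1

Designated under: (p=⊤, q=⊤).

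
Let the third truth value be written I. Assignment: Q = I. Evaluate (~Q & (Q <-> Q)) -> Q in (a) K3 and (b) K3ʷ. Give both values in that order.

In K3: ~Q = ~I = I
Q <-> Q = I <-> I = I
~Q & (Q <-> Q) = I & I = I
(~Q & (Q <-> Q)) -> Q = I -> I = I  [~I | I]
In K3ʷ: ~Q = ~I = I
Q <-> Q = I <-> I = I
~Q & (Q <-> Q) = I & I = I
(~Q & (Q <-> Q)) -> Q = I -> I = I

I; I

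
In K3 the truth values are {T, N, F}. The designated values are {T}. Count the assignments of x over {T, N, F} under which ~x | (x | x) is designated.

x=T: T ✓
x=N: N ·
x=F: T ✓

2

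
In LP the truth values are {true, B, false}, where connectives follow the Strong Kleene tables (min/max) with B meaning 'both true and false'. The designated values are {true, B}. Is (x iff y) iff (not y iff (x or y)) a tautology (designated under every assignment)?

Countermodel: x=true, y=true gives false, which is not designated.

No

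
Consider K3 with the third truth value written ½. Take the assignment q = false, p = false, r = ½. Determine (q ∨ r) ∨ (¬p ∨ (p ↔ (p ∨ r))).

q ∨ r = false ∨ ½ = ½
¬p = ¬false = true
p ∨ r = false ∨ ½ = ½
p ↔ (p ∨ r) = false ↔ ½ = ½
¬p ∨ (p ↔ (p ∨ r)) = true ∨ ½ = true
(q ∨ r) ∨ (¬p ∨ (p ↔ (p ∨ r))) = ½ ∨ true = true

true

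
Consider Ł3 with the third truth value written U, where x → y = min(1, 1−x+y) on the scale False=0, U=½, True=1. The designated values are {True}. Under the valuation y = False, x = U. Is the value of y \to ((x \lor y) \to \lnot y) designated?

x \lor y = U \lor False = U
\lnot y = \lnot False = True
(x \lor y) \to \lnot y = U \to True = True  [min(1, 1−½+1)]
y \to ((x \lor y) \to \lnot y) = False \to True = True
True ∈ {True}.

Yes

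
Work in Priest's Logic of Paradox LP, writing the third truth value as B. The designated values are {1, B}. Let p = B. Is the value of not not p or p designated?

Yes

not p = not B = B
not not p = not B = B
not not p or p = B or B = B
B ∈ {1, B}.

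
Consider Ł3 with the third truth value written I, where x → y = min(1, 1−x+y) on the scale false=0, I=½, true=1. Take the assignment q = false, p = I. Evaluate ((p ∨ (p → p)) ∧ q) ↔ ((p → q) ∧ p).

I

p → p = I → I = true
p ∨ (p → p) = I ∨ true = true
(p ∨ (p → p)) ∧ q = true ∧ false = false
p → q = I → false = I
(p → q) ∧ p = I ∧ I = I
((p ∨ (p → p)) ∧ q) ↔ ((p → q) ∧ p) = false ↔ I = I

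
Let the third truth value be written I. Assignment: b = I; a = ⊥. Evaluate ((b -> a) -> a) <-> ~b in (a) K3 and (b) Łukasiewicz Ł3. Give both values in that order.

In K3: b -> a = I -> ⊥ = I  [~I | ⊥]
(b -> a) -> a = I -> ⊥ = I
~b = ~I = I
((b -> a) -> a) <-> ~b = I <-> I = I
In Łukasiewicz Ł3: b -> a = I -> ⊥ = I  [min(1, 1−½+0)]
(b -> a) -> a = I -> ⊥ = I
~b = ~I = I
((b -> a) -> a) <-> ~b = I <-> I = ⊤
They differ because K3 and Łukasiewicz Ł3 treat I differently under implication.

I; ⊤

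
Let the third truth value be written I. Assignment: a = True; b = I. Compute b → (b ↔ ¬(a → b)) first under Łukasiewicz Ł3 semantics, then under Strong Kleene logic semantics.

True; I

In Łukasiewicz Ł3: a → b = True → I = I  [min(1, 1−1+½)]
¬(a → b) = ¬I = I
b ↔ ¬(a → b) = I ↔ I = True
b → (b ↔ ¬(a → b)) = I → True = True
In Strong Kleene logic: a → b = True → I = I  [¬True ∨ I]
¬(a → b) = ¬I = I
b ↔ ¬(a → b) = I ↔ I = I
b → (b ↔ ¬(a → b)) = I → I = I
They differ because Łukasiewicz Ł3 and Strong Kleene logic treat I differently under implication.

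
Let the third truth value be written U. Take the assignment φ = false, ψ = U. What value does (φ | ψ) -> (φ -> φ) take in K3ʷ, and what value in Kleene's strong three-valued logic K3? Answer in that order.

In K3ʷ: φ | ψ = false | U = U
φ -> φ = false -> false = true
(φ | ψ) -> (φ -> φ) = U -> true = U  [any arg is the third value ⇒ result is the third value]
In Kleene's strong three-valued logic K3: φ | ψ = false | U = U
φ -> φ = false -> false = true
(φ | ψ) -> (φ -> φ) = U -> true = true  [~U | true]
They differ because K3ʷ and Kleene's strong three-valued logic K3 treat U differently under the binary connectives.

U; true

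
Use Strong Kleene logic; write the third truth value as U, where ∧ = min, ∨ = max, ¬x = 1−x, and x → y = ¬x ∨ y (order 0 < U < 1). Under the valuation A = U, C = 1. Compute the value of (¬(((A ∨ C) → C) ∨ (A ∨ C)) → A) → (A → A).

U

A ∨ C = U ∨ 1 = 1
(A ∨ C) → C = 1 → 1 = 1
A ∨ C = U ∨ 1 = 1
((A ∨ C) → C) ∨ (A ∨ C) = 1 ∨ 1 = 1
¬(((A ∨ C) → C) ∨ (A ∨ C)) = ¬1 = 0
¬(((A ∨ C) → C) ∨ (A ∨ C)) → A = 0 → U = 1  [¬0 ∨ U]
A → A = U → U = U
(¬(((A ∨ C) → C) ∨ (A ∨ C)) → A) → (A → A) = 1 → U = U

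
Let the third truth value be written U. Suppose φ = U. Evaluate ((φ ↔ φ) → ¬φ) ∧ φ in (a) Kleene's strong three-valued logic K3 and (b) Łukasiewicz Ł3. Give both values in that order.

In Kleene's strong three-valued logic K3: φ ↔ φ = U ↔ U = U
¬φ = ¬U = U
(φ ↔ φ) → ¬φ = U → U = U
((φ ↔ φ) → ¬φ) ∧ φ = U ∧ U = U
In Łukasiewicz Ł3: φ ↔ φ = U ↔ U = ⊤  [1 − |½−½|]
¬φ = ¬U = U
(φ ↔ φ) → ¬φ = ⊤ → U = U
((φ ↔ φ) → ¬φ) ∧ φ = U ∧ U = U

U; U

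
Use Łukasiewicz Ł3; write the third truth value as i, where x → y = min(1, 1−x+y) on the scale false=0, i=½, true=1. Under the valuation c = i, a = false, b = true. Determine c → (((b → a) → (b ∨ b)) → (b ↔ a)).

b → a = true → false = false
b ∨ b = true ∨ true = true
(b → a) → (b ∨ b) = false → true = true
b ↔ a = true ↔ false = false
((b → a) → (b ∨ b)) → (b ↔ a) = true → false = false
c → (((b → a) → (b ∨ b)) → (b ↔ a)) = i → false = i

i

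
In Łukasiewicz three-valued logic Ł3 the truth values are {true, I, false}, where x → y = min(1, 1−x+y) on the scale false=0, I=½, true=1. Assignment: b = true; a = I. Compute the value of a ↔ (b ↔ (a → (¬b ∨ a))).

I

¬b = ¬true = false
¬b ∨ a = false ∨ I = I
a → (¬b ∨ a) = I → I = true
b ↔ (a → (¬b ∨ a)) = true ↔ true = true
a ↔ (b ↔ (a → (¬b ∨ a))) = I ↔ true = I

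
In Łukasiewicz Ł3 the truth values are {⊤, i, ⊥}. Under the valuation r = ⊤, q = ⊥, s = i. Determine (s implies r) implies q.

⊥

s implies r = i implies ⊤ = ⊤  [min(1, 1−½+1)]
(s implies r) implies q = ⊤ implies ⊥ = ⊥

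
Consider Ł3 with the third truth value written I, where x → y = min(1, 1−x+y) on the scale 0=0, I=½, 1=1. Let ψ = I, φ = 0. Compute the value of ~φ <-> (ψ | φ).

~φ = ~0 = 1
ψ | φ = I | 0 = I
~φ <-> (ψ | φ) = 1 <-> I = I  [1 − |1−½|]

I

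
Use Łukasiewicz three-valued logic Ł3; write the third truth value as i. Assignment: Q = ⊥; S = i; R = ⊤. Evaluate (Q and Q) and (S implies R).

⊥

Q and Q = ⊥ and ⊥ = ⊥
S implies R = i implies ⊤ = ⊤  [min(1, 1−½+1)]
(Q and Q) and (S implies R) = ⊥ and ⊤ = ⊥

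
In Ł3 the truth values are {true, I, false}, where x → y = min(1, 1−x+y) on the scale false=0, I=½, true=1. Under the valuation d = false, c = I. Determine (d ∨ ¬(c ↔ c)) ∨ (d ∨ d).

c ↔ c = I ↔ I = true  [1 − |½−½|]
¬(c ↔ c) = ¬true = false
d ∨ ¬(c ↔ c) = false ∨ false = false
d ∨ d = false ∨ false = false
(d ∨ ¬(c ↔ c)) ∨ (d ∨ d) = false ∨ false = false

false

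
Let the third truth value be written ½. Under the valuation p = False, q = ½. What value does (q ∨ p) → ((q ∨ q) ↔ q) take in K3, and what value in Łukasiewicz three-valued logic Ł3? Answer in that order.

½; True

In K3: q ∨ p = ½ ∨ False = ½
q ∨ q = ½ ∨ ½ = ½
(q ∨ q) ↔ q = ½ ↔ ½ = ½
(q ∨ p) → ((q ∨ q) ↔ q) = ½ → ½ = ½
In Łukasiewicz three-valued logic Ł3: q ∨ p = ½ ∨ False = ½
q ∨ q = ½ ∨ ½ = ½
(q ∨ q) ↔ q = ½ ↔ ½ = True  [1 − |½−½|]
(q ∨ p) → ((q ∨ q) ↔ q) = ½ → True = True
They differ because K3 and Łukasiewicz three-valued logic Ł3 treat ½ differently under implication.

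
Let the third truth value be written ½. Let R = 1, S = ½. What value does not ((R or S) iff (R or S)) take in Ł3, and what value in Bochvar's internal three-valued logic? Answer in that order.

In Ł3: R or S = 1 or ½ = 1
R or S = 1 or ½ = 1
(R or S) iff (R or S) = 1 iff 1 = 1
not ((R or S) iff (R or S)) = not 1 = 0
In Bochvar's internal three-valued logic: R or S = 1 or ½ = ½
R or S = 1 or ½ = ½
(R or S) iff (R or S) = ½ iff ½ = ½
not ((R or S) iff (R or S)) = not ½ = ½
They differ because Ł3 and Bochvar's internal three-valued logic treat ½ differently under the binary connectives.

0; ½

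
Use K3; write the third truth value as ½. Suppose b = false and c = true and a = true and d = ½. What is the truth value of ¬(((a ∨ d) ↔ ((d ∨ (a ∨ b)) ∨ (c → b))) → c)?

a ∨ d = true ∨ ½ = true
a ∨ b = true ∨ false = true
d ∨ (a ∨ b) = ½ ∨ true = true
c → b = true → false = false
(d ∨ (a ∨ b)) ∨ (c → b) = true ∨ false = true
(a ∨ d) ↔ ((d ∨ (a ∨ b)) ∨ (c → b)) = true ↔ true = true
((a ∨ d) ↔ ((d ∨ (a ∨ b)) ∨ (c → b))) → c = true → true = true
¬(((a ∨ d) ↔ ((d ∨ (a ∨ b)) ∨ (c → b))) → c) = ¬true = false

false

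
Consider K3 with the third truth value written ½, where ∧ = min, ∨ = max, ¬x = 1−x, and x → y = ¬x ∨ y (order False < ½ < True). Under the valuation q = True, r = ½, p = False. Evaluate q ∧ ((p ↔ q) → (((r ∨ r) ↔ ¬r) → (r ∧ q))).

True

p ↔ q = False ↔ True = False
r ∨ r = ½ ∨ ½ = ½
¬r = ¬½ = ½
(r ∨ r) ↔ ¬r = ½ ↔ ½ = ½
r ∧ q = ½ ∧ True = ½
((r ∨ r) ↔ ¬r) → (r ∧ q) = ½ → ½ = ½  [¬½ ∨ ½]
(p ↔ q) → (((r ∨ r) ↔ ¬r) → (r ∧ q)) = False → ½ = True
q ∧ ((p ↔ q) → (((r ∨ r) ↔ ¬r) → (r ∧ q))) = True ∧ True = True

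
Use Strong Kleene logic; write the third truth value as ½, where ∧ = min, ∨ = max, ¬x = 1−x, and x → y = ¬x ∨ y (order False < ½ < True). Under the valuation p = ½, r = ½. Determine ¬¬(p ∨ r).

p ∨ r = ½ ∨ ½ = ½
¬(p ∨ r) = ¬½ = ½
¬¬(p ∨ r) = ¬½ = ½

½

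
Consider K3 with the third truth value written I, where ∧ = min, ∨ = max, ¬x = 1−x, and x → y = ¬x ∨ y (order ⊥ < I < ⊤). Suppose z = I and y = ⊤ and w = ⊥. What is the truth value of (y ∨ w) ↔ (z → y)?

⊤

y ∨ w = ⊤ ∨ ⊥ = ⊤
z → y = I → ⊤ = ⊤  [¬I ∨ ⊤]
(y ∨ w) ↔ (z → y) = ⊤ ↔ ⊤ = ⊤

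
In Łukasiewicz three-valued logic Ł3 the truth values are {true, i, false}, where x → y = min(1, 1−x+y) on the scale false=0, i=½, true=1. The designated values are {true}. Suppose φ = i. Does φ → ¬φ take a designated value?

¬φ = ¬i = i
φ → ¬φ = i → i = true
true ∈ {true}.

Yes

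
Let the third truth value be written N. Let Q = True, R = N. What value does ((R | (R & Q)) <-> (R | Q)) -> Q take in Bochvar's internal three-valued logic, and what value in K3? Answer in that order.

In Bochvar's internal three-valued logic: R & Q = N & True = N
R | (R & Q) = N | N = N
R | Q = N | True = N
(R | (R & Q)) <-> (R | Q) = N <-> N = N
((R | (R & Q)) <-> (R | Q)) -> Q = N -> True = N
In K3: R & Q = N & True = N
R | (R & Q) = N | N = N
R | Q = N | True = True
(R | (R & Q)) <-> (R | Q) = N <-> True = N
((R | (R & Q)) <-> (R | Q)) -> Q = N -> True = True  [~N | True]
They differ because Bochvar's internal three-valued logic and K3 treat N differently under the binary connectives.

N; True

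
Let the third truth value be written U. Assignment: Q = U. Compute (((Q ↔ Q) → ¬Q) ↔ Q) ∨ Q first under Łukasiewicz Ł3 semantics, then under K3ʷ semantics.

T; U

In Łukasiewicz Ł3: Q ↔ Q = U ↔ U = T  [1 − |½−½|]
¬Q = ¬U = U
(Q ↔ Q) → ¬Q = T → U = U
((Q ↔ Q) → ¬Q) ↔ Q = U ↔ U = T
(((Q ↔ Q) → ¬Q) ↔ Q) ∨ Q = T ∨ U = T
In K3ʷ: Q ↔ Q = U ↔ U = U
¬Q = ¬U = U
(Q ↔ Q) → ¬Q = U → U = U  [any arg is the third value ⇒ result is the third value]
((Q ↔ Q) → ¬Q) ↔ Q = U ↔ U = U
(((Q ↔ Q) → ¬Q) ↔ Q) ∨ Q = U ∨ U = U
They differ because Łukasiewicz Ł3 and K3ʷ treat U differently under the binary connectives.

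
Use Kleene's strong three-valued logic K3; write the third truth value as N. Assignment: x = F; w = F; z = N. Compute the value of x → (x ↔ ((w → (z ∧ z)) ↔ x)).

T

z ∧ z = N ∧ N = N
w → (z ∧ z) = F → N = T  [¬F ∨ N]
(w → (z ∧ z)) ↔ x = T ↔ F = F
x ↔ ((w → (z ∧ z)) ↔ x) = F ↔ F = T
x → (x ↔ ((w → (z ∧ z)) ↔ x)) = F → T = T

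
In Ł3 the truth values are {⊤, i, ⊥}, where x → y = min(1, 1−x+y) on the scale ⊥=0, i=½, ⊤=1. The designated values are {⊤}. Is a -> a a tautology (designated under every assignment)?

Yes

Every assignment of a over {⊤, i, ⊥} gives a value in {⊤}.
In particular, with a=i: a -> a = ⊤.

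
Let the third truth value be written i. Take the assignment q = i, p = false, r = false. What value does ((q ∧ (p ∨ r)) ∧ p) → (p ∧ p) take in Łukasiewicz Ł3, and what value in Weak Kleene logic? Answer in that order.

true; i

In Łukasiewicz Ł3: p ∨ r = false ∨ false = false
q ∧ (p ∨ r) = i ∧ false = false
(q ∧ (p ∨ r)) ∧ p = false ∧ false = false
p ∧ p = false ∧ false = false
((q ∧ (p ∨ r)) ∧ p) → (p ∧ p) = false → false = true
In Weak Kleene logic: p ∨ r = false ∨ false = false
q ∧ (p ∨ r) = i ∧ false = i
(q ∧ (p ∨ r)) ∧ p = i ∧ false = i
p ∧ p = false ∧ false = false
((q ∧ (p ∨ r)) ∧ p) → (p ∧ p) = i → false = i  [any arg is the third value ⇒ result is the third value]
They differ because Łukasiewicz Ł3 and Weak Kleene logic treat i differently under the binary connectives.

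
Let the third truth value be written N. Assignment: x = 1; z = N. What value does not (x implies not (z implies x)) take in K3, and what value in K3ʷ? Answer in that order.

In K3: z implies x = N implies 1 = 1  [not N or 1]
not (z implies x) = not 1 = 0
x implies not (z implies x) = 1 implies 0 = 0
not (x implies not (z implies x)) = not 0 = 1
In K3ʷ: z implies x = N implies 1 = N
not (z implies x) = not N = N
x implies not (z implies x) = 1 implies N = N
not (x implies not (z implies x)) = not N = N
They differ because K3 and K3ʷ treat N differently under the binary connectives.

1; N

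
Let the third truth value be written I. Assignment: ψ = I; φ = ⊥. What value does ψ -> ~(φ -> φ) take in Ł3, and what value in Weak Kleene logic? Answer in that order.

In Ł3: φ -> φ = ⊥ -> ⊥ = ⊤
~(φ -> φ) = ~⊤ = ⊥
ψ -> ~(φ -> φ) = I -> ⊥ = I  [min(1, 1−½+0)]
In Weak Kleene logic: φ -> φ = ⊥ -> ⊥ = ⊤
~(φ -> φ) = ~⊤ = ⊥
ψ -> ~(φ -> φ) = I -> ⊥ = I  [any arg is the third value ⇒ result is the third value]

I; I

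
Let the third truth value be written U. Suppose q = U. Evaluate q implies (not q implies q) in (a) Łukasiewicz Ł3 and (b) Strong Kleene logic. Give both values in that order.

In Łukasiewicz Ł3: not q = not U = U
not q implies q = U implies U = true  [min(1, 1−½+½)]
q implies (not q implies q) = U implies true = true
In Strong Kleene logic: not q = not U = U
not q implies q = U implies U = U  [not U or U]
q implies (not q implies q) = U implies U = U
They differ because Łukasiewicz Ł3 and Strong Kleene logic treat U differently under implication.

true; U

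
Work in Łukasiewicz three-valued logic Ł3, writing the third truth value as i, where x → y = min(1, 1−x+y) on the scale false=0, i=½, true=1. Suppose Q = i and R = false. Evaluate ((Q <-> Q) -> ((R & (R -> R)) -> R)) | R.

true

Q <-> Q = i <-> i = true  [1 − |½−½|]
R -> R = false -> false = true
R & (R -> R) = false & true = false
(R & (R -> R)) -> R = false -> false = true
(Q <-> Q) -> ((R & (R -> R)) -> R) = true -> true = true
((Q <-> Q) -> ((R & (R -> R)) -> R)) | R = true | false = true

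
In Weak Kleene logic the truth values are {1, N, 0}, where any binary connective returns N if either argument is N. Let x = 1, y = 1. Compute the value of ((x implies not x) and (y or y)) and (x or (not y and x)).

not x = not 1 = 0
x implies not x = 1 implies 0 = 0
y or y = 1 or 1 = 1
(x implies not x) and (y or y) = 0 and 1 = 0
not y = not 1 = 0
not y and x = 0 and 1 = 0
x or (not y and x) = 1 or 0 = 1
((x implies not x) and (y or y)) and (x or (not y and x)) = 0 and 1 = 0

0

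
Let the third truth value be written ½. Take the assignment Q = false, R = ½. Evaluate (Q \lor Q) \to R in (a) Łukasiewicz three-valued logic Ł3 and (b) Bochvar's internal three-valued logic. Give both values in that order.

true; ½

In Łukasiewicz three-valued logic Ł3: Q \lor Q = false \lor false = false
(Q \lor Q) \to R = false \to ½ = true  [min(1, 1−0+½)]
In Bochvar's internal three-valued logic: Q \lor Q = false \lor false = false
(Q \lor Q) \to R = false \to ½ = ½
They differ because Łukasiewicz three-valued logic Ł3 and Bochvar's internal three-valued logic treat ½ differently under the binary connectives.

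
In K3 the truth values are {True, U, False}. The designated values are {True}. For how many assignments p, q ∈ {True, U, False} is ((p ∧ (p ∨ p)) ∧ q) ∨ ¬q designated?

Designated under: (p=True, q=True); (p=True, q=False); (p=U, q=False); (p=False, q=False).

4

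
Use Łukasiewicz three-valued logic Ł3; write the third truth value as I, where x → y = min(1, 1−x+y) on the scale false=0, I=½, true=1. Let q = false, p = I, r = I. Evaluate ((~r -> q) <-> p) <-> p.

~r = ~I = I
~r -> q = I -> false = I  [min(1, 1−½+0)]
(~r -> q) <-> p = I <-> I = true
((~r -> q) <-> p) <-> p = true <-> I = I

I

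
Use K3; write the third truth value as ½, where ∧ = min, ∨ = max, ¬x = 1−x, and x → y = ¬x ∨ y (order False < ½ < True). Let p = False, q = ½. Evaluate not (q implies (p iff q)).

p iff q = False iff ½ = ½
q implies (p iff q) = ½ implies ½ = ½  [not ½ or ½]
not (q implies (p iff q)) = not ½ = ½

½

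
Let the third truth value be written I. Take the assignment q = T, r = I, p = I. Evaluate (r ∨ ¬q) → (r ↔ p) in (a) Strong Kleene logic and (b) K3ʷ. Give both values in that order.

I; I

In Strong Kleene logic: ¬q = ¬T = F
r ∨ ¬q = I ∨ F = I
r ↔ p = I ↔ I = I
(r ∨ ¬q) → (r ↔ p) = I → I = I  [¬I ∨ I]
In K3ʷ: ¬q = ¬T = F
r ∨ ¬q = I ∨ F = I
r ↔ p = I ↔ I = I
(r ∨ ¬q) → (r ↔ p) = I → I = I  [any arg is the third value ⇒ result is the third value]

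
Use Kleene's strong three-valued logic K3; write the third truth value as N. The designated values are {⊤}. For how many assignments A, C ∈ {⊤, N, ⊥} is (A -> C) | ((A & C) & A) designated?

Of the 9 assignments, 5 give a value in {⊤}.

5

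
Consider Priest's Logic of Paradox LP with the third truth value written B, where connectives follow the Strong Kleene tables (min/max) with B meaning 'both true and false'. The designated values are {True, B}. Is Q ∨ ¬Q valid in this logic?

Yes

Every assignment of Q over {True, B, False} gives a value in {True, B}.
In particular, with Q=B: Q ∨ ¬Q = B.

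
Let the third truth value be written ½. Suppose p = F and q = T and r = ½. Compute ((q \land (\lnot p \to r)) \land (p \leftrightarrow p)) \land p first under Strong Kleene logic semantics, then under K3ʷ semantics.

In Strong Kleene logic: \lnot p = \lnot F = T
\lnot p \to r = T \to ½ = ½  [\lnot T \lor ½]
q \land (\lnot p \to r) = T \land ½ = ½
p \leftrightarrow p = F \leftrightarrow F = T
(q \land (\lnot p \to r)) \land (p \leftrightarrow p) = ½ \land T = ½
((q \land (\lnot p \to r)) \land (p \leftrightarrow p)) \land p = ½ \land F = F
In K3ʷ: \lnot p = \lnot F = T
\lnot p \to r = T \to ½ = ½  [any arg is the third value ⇒ result is the third value]
q \land (\lnot p \to r) = T \land ½ = ½
p \leftrightarrow p = F \leftrightarrow F = T
(q \land (\lnot p \to r)) \land (p \leftrightarrow p) = ½ \land T = ½
((q \land (\lnot p \to r)) \land (p \leftrightarrow p)) \land p = ½ \land F = ½
They differ because Strong Kleene logic and K3ʷ treat ½ differently under the binary connectives.

F; ½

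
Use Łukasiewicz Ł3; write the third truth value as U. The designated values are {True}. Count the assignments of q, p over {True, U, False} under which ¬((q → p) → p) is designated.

1

Designated under: (q=False, p=False).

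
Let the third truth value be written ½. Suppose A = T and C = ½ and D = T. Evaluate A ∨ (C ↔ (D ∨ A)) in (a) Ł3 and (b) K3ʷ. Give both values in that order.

In Ł3: D ∨ A = T ∨ T = T
C ↔ (D ∨ A) = ½ ↔ T = ½  [1 − |½−1|]
A ∨ (C ↔ (D ∨ A)) = T ∨ ½ = T
In K3ʷ: D ∨ A = T ∨ T = T
C ↔ (D ∨ A) = ½ ↔ T = ½
A ∨ (C ↔ (D ∨ A)) = T ∨ ½ = ½
They differ because Ł3 and K3ʷ treat ½ differently under the binary connectives.

T; ½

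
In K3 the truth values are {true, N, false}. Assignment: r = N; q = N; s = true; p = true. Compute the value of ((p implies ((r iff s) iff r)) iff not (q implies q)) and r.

r iff s = N iff true = N
(r iff s) iff r = N iff N = N
p implies ((r iff s) iff r) = true implies N = N
q implies q = N implies N = N
not (q implies q) = not N = N
(p implies ((r iff s) iff r)) iff not (q implies q) = N iff N = N
((p implies ((r iff s) iff r)) iff not (q implies q)) and r = N and N = N

N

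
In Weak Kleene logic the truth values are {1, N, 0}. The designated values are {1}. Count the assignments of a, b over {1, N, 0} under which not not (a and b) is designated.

Designated under: (a=1, b=1).

1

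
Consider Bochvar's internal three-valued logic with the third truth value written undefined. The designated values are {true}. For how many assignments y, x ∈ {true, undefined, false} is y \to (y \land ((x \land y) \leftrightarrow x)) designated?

Designated under: (y=true, x=true); (y=true, x=false); (y=false, x=true); (y=false, x=false).

4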